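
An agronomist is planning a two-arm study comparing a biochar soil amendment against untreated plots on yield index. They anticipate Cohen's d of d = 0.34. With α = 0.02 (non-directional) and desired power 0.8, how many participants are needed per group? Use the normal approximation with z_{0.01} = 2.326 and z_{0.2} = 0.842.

n = 174 per group

For two independent groups with equal n: n = 2·((z_{α/2} + z_β) / d)².
z_{α/2} + z_β = 2.326 + 0.842 = 3.168.
n = 2 × (3.168 / 0.34)² = 2 × 9.318² = 2 × 86.82 = 173.6.
Round up to the next whole participant.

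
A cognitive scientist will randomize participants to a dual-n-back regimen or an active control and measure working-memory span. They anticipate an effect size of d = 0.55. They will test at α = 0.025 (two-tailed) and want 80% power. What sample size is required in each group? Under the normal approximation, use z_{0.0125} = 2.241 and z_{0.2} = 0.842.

n = 63 per group

For two independent groups with equal n: n = 2·((z_{α/2} + z_β) / d)².
z_{α/2} + z_β = 2.241 + 0.842 = 3.083.
n = 2 × (3.083 / 0.55)² = 2 × 5.605² = 2 × 31.42 = 62.8.
Round up to the next whole participant.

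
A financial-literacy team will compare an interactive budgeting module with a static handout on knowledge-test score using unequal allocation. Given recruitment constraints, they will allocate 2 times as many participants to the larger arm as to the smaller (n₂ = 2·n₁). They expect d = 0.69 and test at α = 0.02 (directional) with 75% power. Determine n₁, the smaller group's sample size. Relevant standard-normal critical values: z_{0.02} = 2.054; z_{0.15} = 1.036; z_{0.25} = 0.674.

With allocation ratio k = n₂/n₁ = 2, Var(x̄₁−x̄₂) = σ²(1/n₁ + 1/(k·n₁)) = σ²·(k+1)/(k·n₁).
So n₁ = (1 + 1/k)·((z_{α} + z_β)/d)² = 1.500 × (2.728/0.69)².
n₁ = 1.500 × 15.63 = 23.4.
Round up: n₁ = 24, giving n₂ = 2 × 24 = 48.

n₁ = 24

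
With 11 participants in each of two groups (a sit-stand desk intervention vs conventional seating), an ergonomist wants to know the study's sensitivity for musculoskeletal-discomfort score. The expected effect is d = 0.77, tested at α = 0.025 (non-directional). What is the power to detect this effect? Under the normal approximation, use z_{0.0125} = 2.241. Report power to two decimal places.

power ≈ 0.33

For two equal groups, power = Φ(d·√(n/2) − z_{α/2}).
d·√(n/2) = 0.77 × √(11/2) = 0.77 × 2.345 = 1.806.
z_β = 1.806 − 2.241 = -0.435.
Power = Φ(-0.435) = 0.332.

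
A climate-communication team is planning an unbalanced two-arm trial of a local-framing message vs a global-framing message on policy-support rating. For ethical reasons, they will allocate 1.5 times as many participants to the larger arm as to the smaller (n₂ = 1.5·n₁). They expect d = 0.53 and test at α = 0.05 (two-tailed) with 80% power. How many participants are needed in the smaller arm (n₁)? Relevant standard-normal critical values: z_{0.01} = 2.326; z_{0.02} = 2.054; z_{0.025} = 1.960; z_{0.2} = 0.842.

With allocation ratio k = n₂/n₁ = 1.5, Var(x̄₁−x̄₂) = σ²(1/n₁ + 1/(k·n₁)) = σ²·(k+1)/(k·n₁).
So n₁ = (1 + 1/k)·((z_{α/2} + z_β)/d)² = 1.667 × (2.802/0.53)².
n₁ = 1.667 × 27.95 = 46.6.
Round up: n₁ = 47, giving n₂ = ⌈1.5 × 47⌉ = ⌈70.5⌉ = 71.

n₁ = 47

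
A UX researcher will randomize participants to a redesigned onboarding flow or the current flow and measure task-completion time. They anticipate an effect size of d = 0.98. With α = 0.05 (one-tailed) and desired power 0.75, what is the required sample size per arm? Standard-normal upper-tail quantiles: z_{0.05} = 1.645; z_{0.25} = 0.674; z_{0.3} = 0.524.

n = 12 per group

For two independent groups with equal n: n = 2·((z_{α} + z_β) / d)².
z_{α} + z_β = 1.645 + 0.674 = 2.319.
n = 2 × (2.319 / 0.98)² = 2 × 2.366² = 2 × 5.60 = 11.2.
Round up to the next whole participant.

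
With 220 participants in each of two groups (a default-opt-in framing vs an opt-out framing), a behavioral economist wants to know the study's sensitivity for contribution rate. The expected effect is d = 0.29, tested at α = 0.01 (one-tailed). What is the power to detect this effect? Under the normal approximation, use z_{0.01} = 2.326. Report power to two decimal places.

power ≈ 0.76

For two equal groups, power = Φ(d·√(n/2) − z_{α}).
d·√(n/2) = 0.29 × √(220/2) = 0.29 × 10.488 = 3.042.
z_β = 3.042 − 2.326 = 0.716.
Power = Φ(0.716) = 0.763.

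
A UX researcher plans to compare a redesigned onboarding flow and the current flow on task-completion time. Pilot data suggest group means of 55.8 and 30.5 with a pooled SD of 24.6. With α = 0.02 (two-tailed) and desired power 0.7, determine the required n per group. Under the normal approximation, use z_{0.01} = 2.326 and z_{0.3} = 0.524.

Cohen's d = |M₁ − M₂| / SD_pooled = |55.8 − 30.5| / 24.6 = 25.3 / 24.6 = 1.028.
For two independent groups with equal n: n = 2·((z_{α/2} + z_β) / d)².
z_{α/2} + z_β = 2.326 + 0.524 = 2.850.
n = 2 × (2.850 / 1.028)² = 2 × 2.772² = 2 × 7.69 = 15.4.
Round up to the next whole participant.

n = 16 per group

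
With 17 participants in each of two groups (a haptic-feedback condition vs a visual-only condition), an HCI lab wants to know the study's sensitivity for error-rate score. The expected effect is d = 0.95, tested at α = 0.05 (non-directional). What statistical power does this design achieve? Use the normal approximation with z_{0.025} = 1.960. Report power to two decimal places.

For two equal groups, power = Φ(d·√(n/2) − z_{α/2}).
d·√(n/2) = 0.95 × √(17/2) = 0.95 × 2.915 = 2.770.
z_β = 2.770 − 1.960 = 0.810.
Power = Φ(0.810) = 0.791.

power ≈ 0.79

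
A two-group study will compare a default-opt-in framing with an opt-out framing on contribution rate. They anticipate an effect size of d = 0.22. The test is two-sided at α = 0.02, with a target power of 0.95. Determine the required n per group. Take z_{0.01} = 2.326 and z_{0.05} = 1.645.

For two independent groups with equal n: n = 2·((z_{α/2} + z_β) / d)².
z_{α/2} + z_β = 2.326 + 1.645 = 3.971.
n = 2 × (3.971 / 0.22)² = 2 × 18.050² = 2 × 325.80 = 651.6.
Round up to the next whole participant.

n = 652 per group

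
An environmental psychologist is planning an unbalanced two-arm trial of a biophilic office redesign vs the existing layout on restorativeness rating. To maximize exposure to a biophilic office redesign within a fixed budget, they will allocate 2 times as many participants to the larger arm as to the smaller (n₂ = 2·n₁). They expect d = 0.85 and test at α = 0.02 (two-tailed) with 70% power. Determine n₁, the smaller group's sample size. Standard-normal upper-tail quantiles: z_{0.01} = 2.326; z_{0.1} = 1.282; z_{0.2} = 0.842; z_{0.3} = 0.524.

n₁ = 17

With allocation ratio k = n₂/n₁ = 2, Var(x̄₁−x̄₂) = σ²(1/n₁ + 1/(k·n₁)) = σ²·(k+1)/(k·n₁).
So n₁ = (1 + 1/k)·((z_{α/2} + z_β)/d)² = 1.500 × (2.850/0.85)².
n₁ = 1.500 × 11.24 = 16.9.
Round up: n₁ = 17, giving n₂ = 2 × 17 = 34.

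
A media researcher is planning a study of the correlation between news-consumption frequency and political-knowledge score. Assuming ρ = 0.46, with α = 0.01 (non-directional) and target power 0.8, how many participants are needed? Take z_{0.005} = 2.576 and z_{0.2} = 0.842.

n = 51

Fisher's z: C = ½·ln((1+r)/(1−r)) = ½·ln(2.7037) = 0.4973.
n = ((z_{α/2} + z_β)/C)² + 3.
(2.576 + 0.842) / 0.4973 = 3.418 / 0.4973 = 6.873.
n = 6.873² + 3 = 47.24 + 3 = 50.2.
Round up.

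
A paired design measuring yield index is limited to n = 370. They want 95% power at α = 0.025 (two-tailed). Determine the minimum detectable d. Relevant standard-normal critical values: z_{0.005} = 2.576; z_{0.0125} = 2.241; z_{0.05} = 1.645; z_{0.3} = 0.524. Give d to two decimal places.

For a single sample (or paired design) of n = 370: d_min = (z_{α/2} + z_β)/√n.
z-sum = 2.241 + 1.645 = 3.886.
d_min = 3.886 / √370 = 3.886 / 19.235 = 0.202.

d_min ≈ 0.20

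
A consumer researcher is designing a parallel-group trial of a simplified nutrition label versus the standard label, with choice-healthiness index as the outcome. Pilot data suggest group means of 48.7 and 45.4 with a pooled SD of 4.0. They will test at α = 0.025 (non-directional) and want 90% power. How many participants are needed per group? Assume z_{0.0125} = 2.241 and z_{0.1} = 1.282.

Cohen's d = |M₁ − M₂| / SD_pooled = |48.7 − 45.4| / 4.0 = 3.3 / 4.0 = 0.825.
For two independent groups with equal n: n = 2·((z_{α/2} + z_β) / d)².
z_{α/2} + z_β = 2.241 + 1.282 = 3.523.
n = 2 × (3.523 / 0.825)² = 2 × 4.270² = 2 × 18.24 = 36.5.
Round up to the next whole participant.

n = 37 per group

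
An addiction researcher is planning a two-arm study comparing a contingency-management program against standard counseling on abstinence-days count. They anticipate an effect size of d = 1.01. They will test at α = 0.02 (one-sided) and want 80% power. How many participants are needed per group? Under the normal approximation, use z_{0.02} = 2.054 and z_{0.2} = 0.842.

For two independent groups with equal n: n = 2·((z_{α} + z_β) / d)².
z_{α} + z_β = 2.054 + 0.842 = 2.896.
n = 2 × (2.896 / 1.01)² = 2 × 2.867² = 2 × 8.22 = 16.4.
Round up to the next whole participant.

n = 17 per group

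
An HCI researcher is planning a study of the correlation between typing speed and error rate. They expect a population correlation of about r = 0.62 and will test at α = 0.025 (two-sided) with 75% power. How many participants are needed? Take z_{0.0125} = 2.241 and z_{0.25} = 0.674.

n = 20

Fisher's z: C = ½·ln((1+r)/(1−r)) = ½·ln(4.2632) = 0.7250.
n = ((z_{α/2} + z_β)/C)² + 3.
(2.241 + 0.674) / 0.7250 = 2.915 / 0.7250 = 4.021.
n = 4.021² + 3 = 16.17 + 3 = 19.2.
Round up.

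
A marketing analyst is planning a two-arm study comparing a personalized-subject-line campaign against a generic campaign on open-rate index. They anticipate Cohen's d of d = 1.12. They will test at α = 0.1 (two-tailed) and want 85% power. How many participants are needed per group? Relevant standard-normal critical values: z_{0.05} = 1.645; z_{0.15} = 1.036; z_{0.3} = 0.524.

n = 12 per group

For two independent groups with equal n: n = 2·((z_{α/2} + z_β) / d)².
z_{α/2} + z_β = 1.645 + 1.036 = 2.681.
n = 2 × (2.681 / 1.12)² = 2 × 2.394² = 2 × 5.73 = 11.5.
Round up to the next whole participant.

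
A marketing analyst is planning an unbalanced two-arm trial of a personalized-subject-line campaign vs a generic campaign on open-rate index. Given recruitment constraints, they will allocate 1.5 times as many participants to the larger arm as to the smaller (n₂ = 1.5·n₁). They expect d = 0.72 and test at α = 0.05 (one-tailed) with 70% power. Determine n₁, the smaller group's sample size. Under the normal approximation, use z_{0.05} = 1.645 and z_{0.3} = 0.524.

n₁ = 16

With allocation ratio k = n₂/n₁ = 1.5, Var(x̄₁−x̄₂) = σ²(1/n₁ + 1/(k·n₁)) = σ²·(k+1)/(k·n₁).
So n₁ = (1 + 1/k)·((z_{α} + z_β)/d)² = 1.667 × (2.169/0.72)².
n₁ = 1.667 × 9.08 = 15.1.
Round up: n₁ = 16, giving n₂ = 1.5 × 16 = 24.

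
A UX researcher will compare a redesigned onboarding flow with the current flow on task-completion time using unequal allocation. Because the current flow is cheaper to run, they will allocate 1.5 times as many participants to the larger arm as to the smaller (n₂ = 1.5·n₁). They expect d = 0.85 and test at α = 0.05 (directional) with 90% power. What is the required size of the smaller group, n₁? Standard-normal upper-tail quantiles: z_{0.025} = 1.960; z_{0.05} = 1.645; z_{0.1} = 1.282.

With allocation ratio k = n₂/n₁ = 1.5, Var(x̄₁−x̄₂) = σ²(1/n₁ + 1/(k·n₁)) = σ²·(k+1)/(k·n₁).
So n₁ = (1 + 1/k)·((z_{α} + z_β)/d)² = 1.667 × (2.927/0.85)².
n₁ = 1.667 × 11.86 = 19.8.
Round up: n₁ = 20, giving n₂ = 1.5 × 20 = 30.

n₁ = 20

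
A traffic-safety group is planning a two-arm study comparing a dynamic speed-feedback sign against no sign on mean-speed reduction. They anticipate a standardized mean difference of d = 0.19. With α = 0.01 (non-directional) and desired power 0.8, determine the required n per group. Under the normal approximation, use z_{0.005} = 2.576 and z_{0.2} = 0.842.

For two independent groups with equal n: n = 2·((z_{α/2} + z_β) / d)².
z_{α/2} + z_β = 2.576 + 0.842 = 3.418.
n = 2 × (3.418 / 0.19)² = 2 × 17.989² = 2 × 323.62 = 647.2.
Round up to the next whole participant.

n = 648 per group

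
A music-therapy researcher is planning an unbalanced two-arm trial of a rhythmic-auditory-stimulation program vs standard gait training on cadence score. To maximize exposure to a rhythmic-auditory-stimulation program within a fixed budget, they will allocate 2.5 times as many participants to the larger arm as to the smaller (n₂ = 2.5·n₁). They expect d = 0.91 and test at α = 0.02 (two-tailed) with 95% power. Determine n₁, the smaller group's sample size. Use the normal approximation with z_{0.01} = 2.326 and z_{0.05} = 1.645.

n₁ = 27

With allocation ratio k = n₂/n₁ = 2.5, Var(x̄₁−x̄₂) = σ²(1/n₁ + 1/(k·n₁)) = σ²·(k+1)/(k·n₁).
So n₁ = (1 + 1/k)·((z_{α/2} + z_β)/d)² = 1.400 × (3.971/0.91)².
n₁ = 1.400 × 19.04 = 26.7.
Round up: n₁ = 27, giving n₂ = ⌈2.5 × 27⌉ = ⌈67.5⌉ = 68.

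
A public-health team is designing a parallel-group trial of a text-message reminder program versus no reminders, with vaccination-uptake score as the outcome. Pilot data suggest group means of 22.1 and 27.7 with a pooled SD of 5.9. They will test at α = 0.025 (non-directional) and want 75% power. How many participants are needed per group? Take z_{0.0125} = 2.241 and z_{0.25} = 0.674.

Cohen's d = |M₁ − M₂| / SD_pooled = |22.1 − 27.7| / 5.9 = 5.6 / 5.9 = 0.949.
For two independent groups with equal n: n = 2·((z_{α/2} + z_β) / d)².
z_{α/2} + z_β = 2.241 + 0.674 = 2.915.
n = 2 × (2.915 / 0.949)² = 2 × 3.072² = 2 × 9.44 = 18.9.
Round up to the next whole participant.

n = 19 per group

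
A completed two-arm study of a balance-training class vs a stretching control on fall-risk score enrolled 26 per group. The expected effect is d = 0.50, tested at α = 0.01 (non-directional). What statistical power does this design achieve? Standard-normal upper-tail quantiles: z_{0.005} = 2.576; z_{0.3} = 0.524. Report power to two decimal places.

For two equal groups, power = Φ(d·√(n/2) − z_{α/2}).
d·√(n/2) = 0.50 × √(26/2) = 0.50 × 3.606 = 1.803.
z_β = 1.803 − 2.576 = -0.773.
Power = Φ(-0.773) = 0.220.

power ≈ 0.22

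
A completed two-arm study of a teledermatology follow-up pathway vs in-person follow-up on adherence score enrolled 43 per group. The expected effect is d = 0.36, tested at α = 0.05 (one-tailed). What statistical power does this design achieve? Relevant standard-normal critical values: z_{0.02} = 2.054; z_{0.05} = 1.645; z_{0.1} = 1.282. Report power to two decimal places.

power ≈ 0.51

For two equal groups, power = Φ(d·√(n/2) − z_{α}).
d·√(n/2) = 0.36 × √(43/2) = 0.36 × 4.637 = 1.669.
z_β = 1.669 − 1.645 = 0.024.
Power = Φ(0.024) = 0.510.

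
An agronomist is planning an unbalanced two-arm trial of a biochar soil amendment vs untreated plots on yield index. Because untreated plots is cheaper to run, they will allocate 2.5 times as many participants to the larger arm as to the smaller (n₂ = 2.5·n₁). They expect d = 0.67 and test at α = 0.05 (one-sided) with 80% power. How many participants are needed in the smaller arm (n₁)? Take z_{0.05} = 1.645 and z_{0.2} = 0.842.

With allocation ratio k = n₂/n₁ = 2.5, Var(x̄₁−x̄₂) = σ²(1/n₁ + 1/(k·n₁)) = σ²·(k+1)/(k·n₁).
So n₁ = (1 + 1/k)·((z_{α} + z_β)/d)² = 1.400 × (2.487/0.67)².
n₁ = 1.400 × 13.78 = 19.3.
Round up: n₁ = 20, giving n₂ = 2.5 × 20 = 50.

n₁ = 20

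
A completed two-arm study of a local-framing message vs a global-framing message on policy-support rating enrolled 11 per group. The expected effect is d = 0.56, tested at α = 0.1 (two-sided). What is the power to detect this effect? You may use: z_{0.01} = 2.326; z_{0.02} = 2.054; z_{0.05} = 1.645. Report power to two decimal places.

For two equal groups, power = Φ(d·√(n/2) − z_{α/2}).
d·√(n/2) = 0.56 × √(11/2) = 0.56 × 2.345 = 1.313.
z_β = 1.313 − 1.645 = -0.332.
Power = Φ(-0.332) = 0.370.

power ≈ 0.37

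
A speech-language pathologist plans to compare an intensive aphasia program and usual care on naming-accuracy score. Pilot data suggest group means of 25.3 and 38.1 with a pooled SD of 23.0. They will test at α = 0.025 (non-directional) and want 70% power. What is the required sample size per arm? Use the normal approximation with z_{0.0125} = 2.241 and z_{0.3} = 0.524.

Cohen's d = |M₁ − M₂| / SD_pooled = |25.3 − 38.1| / 23.0 = 12.8 / 23.0 = 0.557.
For two independent groups with equal n: n = 2·((z_{α/2} + z_β) / d)².
z_{α/2} + z_β = 2.241 + 0.524 = 2.765.
n = 2 × (2.765 / 0.557)² = 2 × 4.964² = 2 × 24.64 = 49.3.
Round up to the next whole participant.

n = 50 per group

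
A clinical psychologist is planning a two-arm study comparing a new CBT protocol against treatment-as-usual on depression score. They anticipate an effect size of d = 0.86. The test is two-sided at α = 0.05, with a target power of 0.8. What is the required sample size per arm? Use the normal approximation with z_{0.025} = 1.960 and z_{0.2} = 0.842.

n = 22 per group

For two independent groups with equal n: n = 2·((z_{α/2} + z_β) / d)².
z_{α/2} + z_β = 1.960 + 0.842 = 2.802.
n = 2 × (2.802 / 0.86)² = 2 × 3.258² = 2 × 10.62 = 21.2.
Round up to the next whole participant.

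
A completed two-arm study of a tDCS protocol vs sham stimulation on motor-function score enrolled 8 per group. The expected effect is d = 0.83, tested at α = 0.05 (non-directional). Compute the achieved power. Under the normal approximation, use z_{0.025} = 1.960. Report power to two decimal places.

power ≈ 0.38

For two equal groups, power = Φ(d·√(n/2) − z_{α/2}).
d·√(n/2) = 0.83 × √(8/2) = 0.83 × 2.000 = 1.660.
z_β = 1.660 − 1.960 = -0.300.
Power = Φ(-0.300) = 0.382.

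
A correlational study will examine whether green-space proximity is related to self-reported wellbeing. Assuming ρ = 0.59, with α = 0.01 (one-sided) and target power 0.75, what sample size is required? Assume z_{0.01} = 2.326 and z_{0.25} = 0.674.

n = 23

Fisher's z: C = ½·ln((1+r)/(1−r)) = ½·ln(3.8780) = 0.6777.
n = ((z_{α} + z_β)/C)² + 3.
(2.326 + 0.674) / 0.6777 = 3.000 / 0.6777 = 4.427.
n = 4.427² + 3 = 19.60 + 3 = 22.6.
Round up.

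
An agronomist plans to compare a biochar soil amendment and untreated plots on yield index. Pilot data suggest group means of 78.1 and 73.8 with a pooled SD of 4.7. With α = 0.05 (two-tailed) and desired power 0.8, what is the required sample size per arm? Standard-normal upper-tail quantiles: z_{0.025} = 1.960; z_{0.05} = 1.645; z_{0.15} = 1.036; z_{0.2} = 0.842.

Cohen's d = |M₁ − M₂| / SD_pooled = |78.1 − 73.8| / 4.7 = 4.3 / 4.7 = 0.915.
For two independent groups with equal n: n = 2·((z_{α/2} + z_β) / d)².
z_{α/2} + z_β = 1.960 + 0.842 = 2.802.
n = 2 × (2.802 / 0.915)² = 2 × 3.062² = 2 × 9.38 = 18.8.
Round up to the next whole participant.

n = 19 per group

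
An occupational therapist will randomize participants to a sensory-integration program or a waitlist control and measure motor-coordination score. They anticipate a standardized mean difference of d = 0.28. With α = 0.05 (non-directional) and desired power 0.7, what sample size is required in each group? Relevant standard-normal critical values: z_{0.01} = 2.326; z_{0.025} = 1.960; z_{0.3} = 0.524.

For two independent groups with equal n: n = 2·((z_{α/2} + z_β) / d)².
z_{α/2} + z_β = 1.960 + 0.524 = 2.484.
n = 2 × (2.484 / 0.28)² = 2 × 8.871² = 2 × 78.70 = 157.4.
Round up to the next whole participant.

n = 158 per group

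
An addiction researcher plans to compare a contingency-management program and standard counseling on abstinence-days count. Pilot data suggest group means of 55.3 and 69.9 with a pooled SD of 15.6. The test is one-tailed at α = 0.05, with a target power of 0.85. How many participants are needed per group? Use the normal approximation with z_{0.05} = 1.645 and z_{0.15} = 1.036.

n = 17 per group

Cohen's d = |M₁ − M₂| / SD_pooled = |55.3 − 69.9| / 15.6 = 14.6 / 15.6 = 0.936.
For two independent groups with equal n: n = 2·((z_{α} + z_β) / d)².
z_{α} + z_β = 1.645 + 1.036 = 2.681.
n = 2 × (2.681 / 0.936)² = 2 × 2.864² = 2 × 8.20 = 16.4.
Round up to the next whole participant.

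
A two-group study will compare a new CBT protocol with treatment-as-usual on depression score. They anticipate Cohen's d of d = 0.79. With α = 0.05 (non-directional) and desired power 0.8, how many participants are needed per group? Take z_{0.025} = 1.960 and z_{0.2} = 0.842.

n = 26 per group

For two independent groups with equal n: n = 2·((z_{α/2} + z_β) / d)².
z_{α/2} + z_β = 1.960 + 0.842 = 2.802.
n = 2 × (2.802 / 0.79)² = 2 × 3.547² = 2 × 12.58 = 25.2.
Round up to the next whole participant.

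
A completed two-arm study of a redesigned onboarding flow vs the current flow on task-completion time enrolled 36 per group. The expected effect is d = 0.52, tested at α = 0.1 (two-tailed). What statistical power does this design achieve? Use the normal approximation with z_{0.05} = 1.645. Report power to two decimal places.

power ≈ 0.71

For two equal groups, power = Φ(d·√(n/2) − z_{α/2}).
d·√(n/2) = 0.52 × √(36/2) = 0.52 × 4.243 = 2.206.
z_β = 2.206 − 1.645 = 0.561.
Power = Φ(0.561) = 0.713.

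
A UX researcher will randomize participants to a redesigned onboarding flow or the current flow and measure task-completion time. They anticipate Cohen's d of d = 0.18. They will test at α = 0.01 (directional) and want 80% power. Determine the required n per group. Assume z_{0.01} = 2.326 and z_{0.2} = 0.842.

For two independent groups with equal n: n = 2·((z_{α} + z_β) / d)².
z_{α} + z_β = 2.326 + 0.842 = 3.168.
n = 2 × (3.168 / 0.18)² = 2 × 17.600² = 2 × 309.76 = 619.5.
Round up to the next whole participant.

n = 620 per group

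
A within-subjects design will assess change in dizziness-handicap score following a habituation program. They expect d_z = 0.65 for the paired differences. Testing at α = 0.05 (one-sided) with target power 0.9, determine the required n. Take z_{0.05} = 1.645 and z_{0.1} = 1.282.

n = 21 pairs

For a paired (one-sample on differences) test: n = ((z_{α} + z_β) / d)².
z_{α} + z_β = 1.645 + 1.282 = 2.927.
n = (2.927 / 0.65)² = 4.503² = 20.28.
Round up.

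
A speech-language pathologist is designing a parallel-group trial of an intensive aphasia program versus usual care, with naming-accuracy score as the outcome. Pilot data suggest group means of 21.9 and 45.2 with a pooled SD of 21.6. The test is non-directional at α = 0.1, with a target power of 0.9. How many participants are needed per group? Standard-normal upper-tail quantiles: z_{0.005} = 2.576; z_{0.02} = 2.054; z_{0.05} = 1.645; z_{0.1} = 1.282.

Cohen's d = |M₁ − M₂| / SD_pooled = |21.9 − 45.2| / 21.6 = 23.3 / 21.6 = 1.079.
For two independent groups with equal n: n = 2·((z_{α/2} + z_β) / d)².
z_{α/2} + z_β = 1.645 + 1.282 = 2.927.
n = 2 × (2.927 / 1.079)² = 2 × 2.713² = 2 × 7.36 = 14.7.
Round up to the next whole participant.

n = 15 per group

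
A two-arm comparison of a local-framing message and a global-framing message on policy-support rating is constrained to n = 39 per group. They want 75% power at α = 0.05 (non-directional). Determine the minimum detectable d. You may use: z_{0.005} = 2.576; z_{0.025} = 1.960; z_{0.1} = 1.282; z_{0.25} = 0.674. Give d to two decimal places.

d_min ≈ 0.60

For two independent groups of n = 39 each: d_min = (z_{α/2} + z_β)·√(2/n).
z-sum = 1.960 + 0.674 = 2.634.
d_min = 2.634 × √(2/39) = 2.634 × 0.2265 = 0.596.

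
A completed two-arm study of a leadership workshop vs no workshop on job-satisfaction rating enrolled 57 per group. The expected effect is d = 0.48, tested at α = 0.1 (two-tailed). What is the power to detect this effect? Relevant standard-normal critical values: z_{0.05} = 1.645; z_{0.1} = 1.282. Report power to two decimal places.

power ≈ 0.82

For two equal groups, power = Φ(d·√(n/2) − z_{α/2}).
d·√(n/2) = 0.48 × √(57/2) = 0.48 × 5.339 = 2.562.
z_β = 2.562 − 1.645 = 0.917.
Power = Φ(0.917) = 0.821.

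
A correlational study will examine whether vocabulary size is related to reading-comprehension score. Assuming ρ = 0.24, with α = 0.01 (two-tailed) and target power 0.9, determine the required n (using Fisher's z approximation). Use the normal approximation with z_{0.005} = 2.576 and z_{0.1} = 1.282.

n = 252

Fisher's z: C = ½·ln((1+r)/(1−r)) = ½·ln(1.6316) = 0.2448.
n = ((z_{α/2} + z_β)/C)² + 3.
(2.576 + 1.282) / 0.2448 = 3.858 / 0.2448 = 15.760.
n = 15.760² + 3 = 248.37 + 3 = 251.4.
Round up.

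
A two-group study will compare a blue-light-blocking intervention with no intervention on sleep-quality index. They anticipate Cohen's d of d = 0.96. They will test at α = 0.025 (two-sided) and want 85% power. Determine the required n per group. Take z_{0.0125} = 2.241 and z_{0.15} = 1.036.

For two independent groups with equal n: n = 2·((z_{α/2} + z_β) / d)².
z_{α/2} + z_β = 2.241 + 1.036 = 3.277.
n = 2 × (3.277 / 0.96)² = 2 × 3.414² = 2 × 11.65 = 23.3.
Round up to the next whole participant.

n = 24 per group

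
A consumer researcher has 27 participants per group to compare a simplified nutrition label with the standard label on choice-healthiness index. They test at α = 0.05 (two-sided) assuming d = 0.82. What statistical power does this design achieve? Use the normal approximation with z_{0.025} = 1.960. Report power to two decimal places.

power ≈ 0.85

For two equal groups, power = Φ(d·√(n/2) − z_{α/2}).
d·√(n/2) = 0.82 × √(27/2) = 0.82 × 3.674 = 3.013.
z_β = 3.013 − 1.960 = 1.053.
Power = Φ(1.053) = 0.854.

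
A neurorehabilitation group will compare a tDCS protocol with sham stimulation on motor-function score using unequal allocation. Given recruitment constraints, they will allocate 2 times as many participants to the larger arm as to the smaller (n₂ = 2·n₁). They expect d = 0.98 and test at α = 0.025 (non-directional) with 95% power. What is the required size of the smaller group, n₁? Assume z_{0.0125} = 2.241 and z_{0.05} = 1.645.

n₁ = 24

With allocation ratio k = n₂/n₁ = 2, Var(x̄₁−x̄₂) = σ²(1/n₁ + 1/(k·n₁)) = σ²·(k+1)/(k·n₁).
So n₁ = (1 + 1/k)·((z_{α/2} + z_β)/d)² = 1.500 × (3.886/0.98)².
n₁ = 1.500 × 15.72 = 23.6.
Round up: n₁ = 24, giving n₂ = 2 × 24 = 48.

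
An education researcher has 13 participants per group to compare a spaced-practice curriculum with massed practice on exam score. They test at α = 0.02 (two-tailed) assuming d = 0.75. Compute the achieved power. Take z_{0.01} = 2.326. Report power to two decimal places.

power ≈ 0.34

For two equal groups, power = Φ(d·√(n/2) − z_{α/2}).
d·√(n/2) = 0.75 × √(13/2) = 0.75 × 2.550 = 1.912.
z_β = 1.912 − 2.326 = -0.414.
Power = Φ(-0.414) = 0.339.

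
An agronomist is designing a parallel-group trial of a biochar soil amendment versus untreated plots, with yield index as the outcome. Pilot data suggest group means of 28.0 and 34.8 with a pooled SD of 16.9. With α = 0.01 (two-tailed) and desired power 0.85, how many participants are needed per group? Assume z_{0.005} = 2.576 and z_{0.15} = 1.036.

n = 162 per group

Cohen's d = |M₁ − M₂| / SD_pooled = |28.0 − 34.8| / 16.9 = 6.8 / 16.9 = 0.402.
For two independent groups with equal n: n = 2·((z_{α/2} + z_β) / d)².
z_{α/2} + z_β = 2.576 + 1.036 = 3.612.
n = 2 × (3.612 / 0.402)² = 2 × 8.985² = 2 × 80.73 = 161.5.
Round up to the next whole participant.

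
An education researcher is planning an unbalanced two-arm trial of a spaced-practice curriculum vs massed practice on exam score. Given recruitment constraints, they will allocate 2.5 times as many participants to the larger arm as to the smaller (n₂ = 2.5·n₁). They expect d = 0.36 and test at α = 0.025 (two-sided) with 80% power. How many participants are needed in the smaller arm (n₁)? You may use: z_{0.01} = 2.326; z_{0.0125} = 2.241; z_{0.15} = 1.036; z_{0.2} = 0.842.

n₁ = 103

With allocation ratio k = n₂/n₁ = 2.5, Var(x̄₁−x̄₂) = σ²(1/n₁ + 1/(k·n₁)) = σ²·(k+1)/(k·n₁).
So n₁ = (1 + 1/k)·((z_{α/2} + z_β)/d)² = 1.400 × (3.083/0.36)².
n₁ = 1.400 × 73.34 = 102.7.
Round up: n₁ = 103, giving n₂ = ⌈2.5 × 103⌉ = ⌈257.5⌉ = 258.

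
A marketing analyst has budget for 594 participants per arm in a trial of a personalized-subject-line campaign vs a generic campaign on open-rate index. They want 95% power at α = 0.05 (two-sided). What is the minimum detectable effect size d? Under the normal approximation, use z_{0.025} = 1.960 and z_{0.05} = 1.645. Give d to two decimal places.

For two independent groups of n = 594 each: d_min = (z_{α/2} + z_β)·√(2/n).
z-sum = 1.960 + 1.645 = 3.605.
d_min = 3.605 × √(2/594) = 3.605 × 0.0580 = 0.209.

d_min ≈ 0.21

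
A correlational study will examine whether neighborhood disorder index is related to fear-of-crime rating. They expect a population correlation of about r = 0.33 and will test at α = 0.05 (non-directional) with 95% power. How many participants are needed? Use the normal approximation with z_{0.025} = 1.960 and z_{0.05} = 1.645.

Fisher's z: C = ½·ln((1+r)/(1−r)) = ½·ln(1.9851) = 0.3428.
n = ((z_{α/2} + z_β)/C)² + 3.
(1.960 + 1.645) / 0.3428 = 3.605 / 0.3428 = 10.516.
n = 10.516² + 3 = 110.59 + 3 = 113.6.
Round up.

n = 114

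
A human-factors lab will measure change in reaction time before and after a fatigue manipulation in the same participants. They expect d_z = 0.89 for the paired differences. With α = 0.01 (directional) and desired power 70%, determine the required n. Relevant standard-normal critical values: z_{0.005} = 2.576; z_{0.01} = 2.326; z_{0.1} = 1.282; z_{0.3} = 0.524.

n = 11 pairs

For a paired (one-sample on differences) test: n = ((z_{α} + z_β) / d)².
z_{α} + z_β = 2.326 + 0.524 = 2.850.
n = (2.850 / 0.89)² = 3.202² = 10.25.
Round up.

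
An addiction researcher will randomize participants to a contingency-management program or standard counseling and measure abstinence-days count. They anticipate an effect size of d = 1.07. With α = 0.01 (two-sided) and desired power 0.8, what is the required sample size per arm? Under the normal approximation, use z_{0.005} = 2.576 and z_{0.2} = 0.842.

n = 21 per group

For two independent groups with equal n: n = 2·((z_{α/2} + z_β) / d)².
z_{α/2} + z_β = 2.576 + 0.842 = 3.418.
n = 2 × (3.418 / 1.07)² = 2 × 3.194² = 2 × 10.20 = 20.4.
Round up to the next whole participant.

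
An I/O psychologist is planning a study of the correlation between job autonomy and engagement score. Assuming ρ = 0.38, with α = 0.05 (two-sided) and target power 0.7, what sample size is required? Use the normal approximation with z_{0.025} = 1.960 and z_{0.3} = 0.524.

n = 42

Fisher's z: C = ½·ln((1+r)/(1−r)) = ½·ln(2.2258) = 0.4001.
n = ((z_{α/2} + z_β)/C)² + 3.
(1.960 + 0.524) / 0.4001 = 2.484 / 0.4001 = 6.208.
n = 6.208² + 3 = 38.54 + 3 = 41.5.
Round up.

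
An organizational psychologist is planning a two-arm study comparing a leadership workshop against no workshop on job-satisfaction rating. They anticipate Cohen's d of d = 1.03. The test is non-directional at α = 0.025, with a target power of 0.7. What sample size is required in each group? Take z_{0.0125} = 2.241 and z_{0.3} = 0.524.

For two independent groups with equal n: n = 2·((z_{α/2} + z_β) / d)².
z_{α/2} + z_β = 2.241 + 0.524 = 2.765.
n = 2 × (2.765 / 1.03)² = 2 × 2.684² = 2 × 7.21 = 14.4.
Round up to the next whole participant.

n = 15 per group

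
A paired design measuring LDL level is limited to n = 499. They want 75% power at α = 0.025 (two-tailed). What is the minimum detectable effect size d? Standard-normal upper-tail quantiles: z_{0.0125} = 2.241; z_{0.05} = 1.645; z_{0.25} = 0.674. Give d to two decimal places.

For a single sample (or paired design) of n = 499: d_min = (z_{α/2} + z_β)/√n.
z-sum = 2.241 + 0.674 = 2.915.
d_min = 2.915 / √499 = 2.915 / 22.338 = 0.130.

d_min ≈ 0.13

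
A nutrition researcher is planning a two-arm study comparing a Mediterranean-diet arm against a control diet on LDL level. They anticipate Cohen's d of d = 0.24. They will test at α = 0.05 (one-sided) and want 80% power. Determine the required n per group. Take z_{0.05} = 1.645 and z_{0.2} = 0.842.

For two independent groups with equal n: n = 2·((z_{α} + z_β) / d)².
z_{α} + z_β = 1.645 + 0.842 = 2.487.
n = 2 × (2.487 / 0.24)² = 2 × 10.363² = 2 × 107.38 = 214.8.
Round up to the next whole participant.

n = 215 per group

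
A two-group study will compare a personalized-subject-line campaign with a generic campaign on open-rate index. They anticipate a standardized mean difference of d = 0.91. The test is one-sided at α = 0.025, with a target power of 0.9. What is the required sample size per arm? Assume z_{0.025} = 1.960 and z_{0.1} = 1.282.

n = 26 per group

For two independent groups with equal n: n = 2·((z_{α} + z_β) / d)².
z_{α} + z_β = 1.960 + 1.282 = 3.242.
n = 2 × (3.242 / 0.91)² = 2 × 3.563² = 2 × 12.69 = 25.4.
Round up to the next whole participant.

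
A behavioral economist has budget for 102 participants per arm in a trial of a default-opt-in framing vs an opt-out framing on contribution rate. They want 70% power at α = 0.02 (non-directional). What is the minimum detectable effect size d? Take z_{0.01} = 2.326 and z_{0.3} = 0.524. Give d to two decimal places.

For two independent groups of n = 102 each: d_min = (z_{α/2} + z_β)·√(2/n).
z-sum = 2.326 + 0.524 = 2.850.
d_min = 2.850 × √(2/102) = 2.850 × 0.1400 = 0.399.

d_min ≈ 0.40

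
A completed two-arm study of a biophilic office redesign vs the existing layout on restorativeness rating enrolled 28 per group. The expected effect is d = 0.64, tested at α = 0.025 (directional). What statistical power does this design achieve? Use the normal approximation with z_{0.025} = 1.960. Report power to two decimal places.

power ≈ 0.67

For two equal groups, power = Φ(d·√(n/2) − z_{α}).
d·√(n/2) = 0.64 × √(28/2) = 0.64 × 3.742 = 2.395.
z_β = 2.395 − 1.960 = 0.435.
Power = Φ(0.435) = 0.668.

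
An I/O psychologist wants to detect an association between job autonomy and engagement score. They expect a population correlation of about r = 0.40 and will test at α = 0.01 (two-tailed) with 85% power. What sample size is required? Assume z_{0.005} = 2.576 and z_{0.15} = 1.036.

n = 76

Fisher's z: C = ½·ln((1+r)/(1−r)) = ½·ln(2.3333) = 0.4236.
n = ((z_{α/2} + z_β)/C)² + 3.
(2.576 + 1.036) / 0.4236 = 3.612 / 0.4236 = 8.527.
n = 8.527² + 3 = 72.71 + 3 = 75.7.
Round up.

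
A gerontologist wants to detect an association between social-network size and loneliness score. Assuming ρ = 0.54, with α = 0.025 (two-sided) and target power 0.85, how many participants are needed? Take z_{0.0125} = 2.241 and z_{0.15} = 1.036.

n = 33

Fisher's z: C = ½·ln((1+r)/(1−r)) = ½·ln(3.3478) = 0.6042.
n = ((z_{α/2} + z_β)/C)² + 3.
(2.241 + 1.036) / 0.6042 = 3.277 / 0.6042 = 5.424.
n = 5.424² + 3 = 29.42 + 3 = 32.4.
Round up.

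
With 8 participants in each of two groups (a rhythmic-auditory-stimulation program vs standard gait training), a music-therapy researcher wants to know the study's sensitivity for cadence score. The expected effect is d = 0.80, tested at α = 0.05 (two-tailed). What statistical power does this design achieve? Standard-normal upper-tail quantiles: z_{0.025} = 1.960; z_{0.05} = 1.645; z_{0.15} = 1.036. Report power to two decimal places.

For two equal groups, power = Φ(d·√(n/2) − z_{α/2}).
d·√(n/2) = 0.80 × √(8/2) = 0.80 × 2.000 = 1.600.
z_β = 1.600 − 1.960 = -0.360.
Power = Φ(-0.360) = 0.359.

power ≈ 0.36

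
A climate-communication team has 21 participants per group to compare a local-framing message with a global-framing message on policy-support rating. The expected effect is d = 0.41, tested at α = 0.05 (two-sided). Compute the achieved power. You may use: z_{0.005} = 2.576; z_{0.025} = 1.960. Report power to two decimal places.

For two equal groups, power = Φ(d·√(n/2) − z_{α/2}).
d·√(n/2) = 0.41 × √(21/2) = 0.41 × 3.240 = 1.329.
z_β = 1.329 − 1.960 = -0.631.
Power = Φ(-0.631) = 0.264.

power ≈ 0.26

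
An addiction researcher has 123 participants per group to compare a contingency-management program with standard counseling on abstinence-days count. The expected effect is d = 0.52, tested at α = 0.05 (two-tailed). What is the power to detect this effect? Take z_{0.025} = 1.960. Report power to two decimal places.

For two equal groups, power = Φ(d·√(n/2) − z_{α/2}).
d·√(n/2) = 0.52 × √(123/2) = 0.52 × 7.842 = 4.078.
z_β = 4.078 − 1.960 = 2.118.
Power = Φ(2.118) = 0.983.

power ≈ 0.98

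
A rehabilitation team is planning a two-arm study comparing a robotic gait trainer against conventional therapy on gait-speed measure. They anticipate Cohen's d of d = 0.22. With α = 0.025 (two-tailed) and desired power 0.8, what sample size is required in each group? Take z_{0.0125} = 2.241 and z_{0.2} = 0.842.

For two independent groups with equal n: n = 2·((z_{α/2} + z_β) / d)².
z_{α/2} + z_β = 2.241 + 0.842 = 3.083.
n = 2 × (3.083 / 0.22)² = 2 × 14.014² = 2 × 196.38 = 392.8.
Round up to the next whole participant.

n = 393 per group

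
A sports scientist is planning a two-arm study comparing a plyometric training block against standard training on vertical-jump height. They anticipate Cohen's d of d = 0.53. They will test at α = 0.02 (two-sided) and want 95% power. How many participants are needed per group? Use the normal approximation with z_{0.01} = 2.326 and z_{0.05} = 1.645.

For two independent groups with equal n: n = 2·((z_{α/2} + z_β) / d)².
z_{α/2} + z_β = 2.326 + 1.645 = 3.971.
n = 2 × (3.971 / 0.53)² = 2 × 7.492² = 2 × 56.14 = 112.3.
Round up to the next whole participant.

n = 113 per group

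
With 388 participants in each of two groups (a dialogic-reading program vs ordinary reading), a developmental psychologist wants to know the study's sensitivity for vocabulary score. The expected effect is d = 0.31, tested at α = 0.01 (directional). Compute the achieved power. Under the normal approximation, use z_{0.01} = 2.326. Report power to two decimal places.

power ≈ 0.98

For two equal groups, power = Φ(d·√(n/2) − z_{α}).
d·√(n/2) = 0.31 × √(388/2) = 0.31 × 13.928 = 4.318.
z_β = 4.318 − 2.326 = 1.992.
Power = Φ(1.992) = 0.977.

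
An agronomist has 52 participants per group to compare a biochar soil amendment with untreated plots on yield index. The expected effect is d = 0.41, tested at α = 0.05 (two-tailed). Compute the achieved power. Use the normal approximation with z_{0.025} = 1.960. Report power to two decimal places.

power ≈ 0.55

For two equal groups, power = Φ(d·√(n/2) − z_{α/2}).
d·√(n/2) = 0.41 × √(52/2) = 0.41 × 5.099 = 2.091.
z_β = 2.091 − 1.960 = 0.131.
Power = Φ(0.131) = 0.552.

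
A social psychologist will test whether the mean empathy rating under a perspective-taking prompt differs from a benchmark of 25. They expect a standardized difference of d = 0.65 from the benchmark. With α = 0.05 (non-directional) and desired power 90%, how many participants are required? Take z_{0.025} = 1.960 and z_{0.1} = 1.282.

n = 25

For a one-sample test: n = ((z_{α/2} + z_β) / d)².
z_{α/2} + z_β = 1.960 + 1.282 = 3.242.
n = (3.242 / 0.65)² = 4.988² = 24.88.
Round up.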